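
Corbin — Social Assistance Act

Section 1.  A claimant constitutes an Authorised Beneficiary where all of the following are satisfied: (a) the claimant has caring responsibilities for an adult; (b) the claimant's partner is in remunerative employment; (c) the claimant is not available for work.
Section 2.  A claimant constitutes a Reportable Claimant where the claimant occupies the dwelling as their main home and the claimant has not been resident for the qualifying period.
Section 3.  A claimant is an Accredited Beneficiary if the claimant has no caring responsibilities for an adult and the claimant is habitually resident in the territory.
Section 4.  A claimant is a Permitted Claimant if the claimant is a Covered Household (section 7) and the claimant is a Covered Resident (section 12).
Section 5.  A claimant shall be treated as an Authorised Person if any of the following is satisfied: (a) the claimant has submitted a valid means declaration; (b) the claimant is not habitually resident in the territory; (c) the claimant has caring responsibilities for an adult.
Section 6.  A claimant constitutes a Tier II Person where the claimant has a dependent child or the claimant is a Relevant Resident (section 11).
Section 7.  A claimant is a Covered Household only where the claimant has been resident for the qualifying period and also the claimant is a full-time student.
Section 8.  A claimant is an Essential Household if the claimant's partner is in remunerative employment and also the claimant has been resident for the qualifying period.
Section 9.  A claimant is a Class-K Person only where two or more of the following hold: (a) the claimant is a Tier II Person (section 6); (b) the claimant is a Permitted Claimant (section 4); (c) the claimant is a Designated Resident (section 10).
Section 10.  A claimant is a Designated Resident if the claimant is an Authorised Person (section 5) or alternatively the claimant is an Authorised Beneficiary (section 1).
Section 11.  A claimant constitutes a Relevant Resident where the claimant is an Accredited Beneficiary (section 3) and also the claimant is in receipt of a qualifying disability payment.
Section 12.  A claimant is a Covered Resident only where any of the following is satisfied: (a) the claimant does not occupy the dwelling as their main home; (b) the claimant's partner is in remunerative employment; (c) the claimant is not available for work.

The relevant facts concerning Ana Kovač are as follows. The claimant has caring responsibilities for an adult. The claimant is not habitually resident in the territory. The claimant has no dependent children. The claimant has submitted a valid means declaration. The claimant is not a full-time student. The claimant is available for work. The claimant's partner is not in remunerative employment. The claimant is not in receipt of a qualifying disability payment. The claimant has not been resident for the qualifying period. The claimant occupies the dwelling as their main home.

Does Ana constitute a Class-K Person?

No

section 3 — Accredited Beneficiary: [the claimant has no caring responsibilities for an adult? no] AND [the claimant is habitually resident in the territory? no] → not satisfied.
section 11 — Relevant Resident: [Accredited Beneficiary (section 3)? no] AND [the claimant is in receipt of a qualifying disability payment? no] → not satisfied.
section 6 — Tier II Person: [the claimant has a dependent child? no] OR [Relevant Resident (section 11)? no] → not satisfied.
section 7 — Covered Household: [the claimant has been resident for the qualifying period? no] AND [the claimant is a full-time student? no] → not satisfied.
section 12 — Covered Resident: [the claimant does not occupy the dwelling as their main home? no] OR [the claimant's partner is in remunerative employment? no] OR [the claimant is not available for work? no] → not satisfied.
section 4 — Permitted Claimant: [Covered Household (section 7)? no] AND [Covered Resident (section 12)? no] → not satisfied.
section 5 — Authorised Person: [the claimant has submitted a valid means declaration? yes] OR [the claimant is not habitually resident in the territory? yes] OR [the claimant has caring responsibilities for an adult? yes] → satisfied.
section 1 — Authorised Beneficiary: [the claimant has caring responsibilities for an adult? yes] AND [the claimant's partner is in remunerative employment? no] AND [the claimant is not available for work? no] → not satisfied.
section 10 — Designated Resident: [Authorised Person (section 5)? yes] OR [Authorised Beneficiary (section 1)? no] → satisfied.
section 9 — Class-K Person: Tier II Person (section 6)? no; Permitted Claimant (section 4)? no; Designated Resident (section 10)? yes — 1 of 3 hold (need ≥2) → not satisfied.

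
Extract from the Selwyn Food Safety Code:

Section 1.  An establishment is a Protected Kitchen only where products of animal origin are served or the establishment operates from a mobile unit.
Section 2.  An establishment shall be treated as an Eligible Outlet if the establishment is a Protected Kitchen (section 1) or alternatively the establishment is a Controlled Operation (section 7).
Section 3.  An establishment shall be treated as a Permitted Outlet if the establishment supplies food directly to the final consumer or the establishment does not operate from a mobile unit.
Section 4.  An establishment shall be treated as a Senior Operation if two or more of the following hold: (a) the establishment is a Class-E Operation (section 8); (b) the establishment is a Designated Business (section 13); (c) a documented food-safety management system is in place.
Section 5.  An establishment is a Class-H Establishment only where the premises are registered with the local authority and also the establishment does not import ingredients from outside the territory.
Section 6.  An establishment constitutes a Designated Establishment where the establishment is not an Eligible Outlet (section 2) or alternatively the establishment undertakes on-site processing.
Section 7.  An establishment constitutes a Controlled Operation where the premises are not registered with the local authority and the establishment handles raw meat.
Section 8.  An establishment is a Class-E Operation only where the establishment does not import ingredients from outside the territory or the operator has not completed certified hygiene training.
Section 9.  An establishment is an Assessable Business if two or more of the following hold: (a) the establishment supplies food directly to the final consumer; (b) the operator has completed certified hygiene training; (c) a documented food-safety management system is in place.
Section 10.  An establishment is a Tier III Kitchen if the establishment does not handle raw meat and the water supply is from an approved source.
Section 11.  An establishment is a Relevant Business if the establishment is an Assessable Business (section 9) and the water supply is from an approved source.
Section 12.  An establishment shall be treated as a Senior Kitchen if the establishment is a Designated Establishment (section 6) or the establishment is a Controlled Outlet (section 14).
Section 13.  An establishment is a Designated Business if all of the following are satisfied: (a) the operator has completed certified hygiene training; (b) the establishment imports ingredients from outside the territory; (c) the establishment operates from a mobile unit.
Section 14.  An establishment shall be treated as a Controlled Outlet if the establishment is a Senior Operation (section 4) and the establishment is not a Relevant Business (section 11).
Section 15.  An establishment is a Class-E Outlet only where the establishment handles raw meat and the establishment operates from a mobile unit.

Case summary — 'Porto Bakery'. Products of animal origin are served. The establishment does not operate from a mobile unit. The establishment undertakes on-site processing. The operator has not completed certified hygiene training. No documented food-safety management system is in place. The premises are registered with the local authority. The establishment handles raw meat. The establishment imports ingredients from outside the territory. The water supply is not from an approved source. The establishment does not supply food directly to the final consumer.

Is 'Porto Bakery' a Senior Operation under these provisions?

section 8 — Class-E Operation: [the establishment does not import ingredients from outside the territory? no] OR [the operator has not completed certified hygiene training? yes] → satisfied.
section 13 — Designated Business: [the operator has completed certified hygiene training? no] AND [the establishment imports ingredients from outside the territory? yes] AND [the establishment operates from a mobile unit? no] → not satisfied.
section 4 — Senior Operation: Class-E Operation (section 8)? yes; Designated Business (section 13)? no; a documented food-safety management system is in place? no — 1 of 3 hold (need ≥2) → not satisfied.

No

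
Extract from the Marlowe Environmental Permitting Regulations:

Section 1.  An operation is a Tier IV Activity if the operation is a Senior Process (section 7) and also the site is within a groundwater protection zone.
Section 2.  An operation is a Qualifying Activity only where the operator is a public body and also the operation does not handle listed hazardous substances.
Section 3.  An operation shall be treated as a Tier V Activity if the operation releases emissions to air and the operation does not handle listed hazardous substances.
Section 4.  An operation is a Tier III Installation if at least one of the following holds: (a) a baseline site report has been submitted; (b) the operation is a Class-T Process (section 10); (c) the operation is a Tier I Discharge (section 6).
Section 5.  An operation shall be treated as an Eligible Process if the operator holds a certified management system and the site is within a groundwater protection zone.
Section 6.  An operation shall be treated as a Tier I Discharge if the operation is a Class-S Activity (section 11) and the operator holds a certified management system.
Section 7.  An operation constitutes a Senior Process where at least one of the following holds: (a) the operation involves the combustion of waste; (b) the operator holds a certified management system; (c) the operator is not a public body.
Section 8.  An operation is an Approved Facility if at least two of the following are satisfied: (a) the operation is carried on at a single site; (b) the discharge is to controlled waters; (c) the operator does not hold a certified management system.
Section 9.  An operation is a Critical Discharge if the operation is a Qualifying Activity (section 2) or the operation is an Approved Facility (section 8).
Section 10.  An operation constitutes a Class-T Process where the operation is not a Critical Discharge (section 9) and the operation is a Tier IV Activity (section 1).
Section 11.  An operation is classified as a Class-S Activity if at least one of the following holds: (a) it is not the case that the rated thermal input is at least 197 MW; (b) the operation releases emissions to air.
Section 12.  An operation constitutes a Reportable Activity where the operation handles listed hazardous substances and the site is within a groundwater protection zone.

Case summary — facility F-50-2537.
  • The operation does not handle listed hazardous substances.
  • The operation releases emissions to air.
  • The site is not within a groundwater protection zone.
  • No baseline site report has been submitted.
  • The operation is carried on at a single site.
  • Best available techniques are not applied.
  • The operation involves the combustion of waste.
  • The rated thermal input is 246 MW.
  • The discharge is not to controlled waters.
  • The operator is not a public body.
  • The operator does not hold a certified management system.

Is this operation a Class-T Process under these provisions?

No

section 2 — Qualifying Activity: [the operator is a public body? no] AND [the operation does not handle listed hazardous substances? yes] → not satisfied.
section 8 — Approved Facility: the operation is carried on at a single site? yes; the discharge is to controlled waters? no; the operator does not hold a certified management system? yes — 2 of 3 hold (need ≥2) → satisfied.
section 9 — Critical Discharge: [Qualifying Activity (section 2)? no] OR [Approved Facility (section 8)? yes] → satisfied.
section 7 — Senior Process: [the operation involves the combustion of waste? yes] OR [the operator holds a certified management system? no] OR [the operator is not a public body? yes] → satisfied.
section 1 — Tier IV Activity: [Senior Process (section 7)? yes] AND [the site is within a groundwater protection zone? no] → not satisfied.
section 10 — Class-T Process: [not a Critical Discharge (section 9)? no] AND [Tier IV Activity (section 1)? no] → not satisfied.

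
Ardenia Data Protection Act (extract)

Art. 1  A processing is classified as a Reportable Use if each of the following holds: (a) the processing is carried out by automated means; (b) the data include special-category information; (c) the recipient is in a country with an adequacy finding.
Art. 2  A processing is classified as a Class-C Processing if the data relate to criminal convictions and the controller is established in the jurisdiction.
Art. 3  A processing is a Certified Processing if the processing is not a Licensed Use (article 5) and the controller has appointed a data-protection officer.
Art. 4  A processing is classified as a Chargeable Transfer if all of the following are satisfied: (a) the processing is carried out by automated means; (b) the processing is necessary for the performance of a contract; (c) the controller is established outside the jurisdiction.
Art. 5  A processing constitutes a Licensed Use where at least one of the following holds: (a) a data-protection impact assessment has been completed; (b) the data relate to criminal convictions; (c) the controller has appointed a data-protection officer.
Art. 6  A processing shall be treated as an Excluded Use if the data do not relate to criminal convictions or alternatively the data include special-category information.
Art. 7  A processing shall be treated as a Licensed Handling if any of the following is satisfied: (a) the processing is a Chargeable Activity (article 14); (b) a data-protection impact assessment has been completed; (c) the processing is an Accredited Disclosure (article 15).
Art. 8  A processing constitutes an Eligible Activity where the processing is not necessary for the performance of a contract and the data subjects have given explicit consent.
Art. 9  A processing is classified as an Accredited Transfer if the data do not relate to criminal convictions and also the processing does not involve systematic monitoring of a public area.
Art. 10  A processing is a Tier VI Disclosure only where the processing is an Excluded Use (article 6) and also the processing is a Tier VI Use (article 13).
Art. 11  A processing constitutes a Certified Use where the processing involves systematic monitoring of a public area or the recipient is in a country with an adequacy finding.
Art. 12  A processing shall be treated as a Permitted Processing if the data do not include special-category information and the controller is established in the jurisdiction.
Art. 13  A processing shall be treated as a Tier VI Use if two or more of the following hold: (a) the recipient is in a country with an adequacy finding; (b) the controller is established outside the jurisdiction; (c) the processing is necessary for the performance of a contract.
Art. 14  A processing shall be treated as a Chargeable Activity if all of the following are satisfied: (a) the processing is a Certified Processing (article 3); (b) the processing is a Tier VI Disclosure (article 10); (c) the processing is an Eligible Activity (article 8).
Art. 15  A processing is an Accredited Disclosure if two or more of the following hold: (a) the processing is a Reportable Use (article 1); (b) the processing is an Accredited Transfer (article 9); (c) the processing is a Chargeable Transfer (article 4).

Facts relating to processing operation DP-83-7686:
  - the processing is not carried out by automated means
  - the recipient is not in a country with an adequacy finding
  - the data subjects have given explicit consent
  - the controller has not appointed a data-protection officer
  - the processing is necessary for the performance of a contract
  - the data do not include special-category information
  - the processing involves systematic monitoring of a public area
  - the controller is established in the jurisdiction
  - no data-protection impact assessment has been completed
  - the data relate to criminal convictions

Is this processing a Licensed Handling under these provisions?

Under article 5: a data-protection impact assessment has been completed? no; or the data relate to criminal convictions? yes; or the controller has appointed a data-protection officer? no. So the processing is a Licensed Use.
Under article 3: not a Licensed Use (article 5)? no; and the controller has appointed a data-protection officer? no. So the processing is not a Certified Processing.
Under article 6: the data do not relate to criminal convictions? no; or the data include special-category information? no. So the processing is not an Excluded Use.
Under article 13: the recipient is in a country with an adequacy finding? no; the controller is established outside the jurisdiction? no; the processing is necessary for the performance of a contract? yes — 1 of 3 hold (need ≥2) → not satisfied.
Under article 10: Excluded Use (article 6)? no; and Tier VI Use (article 13)? no. So the processing is not a Tier VI Disclosure.
Under article 8: the processing is not necessary for the performance of a contract? no; and the data subjects have given explicit consent? yes. So the processing is not an Eligible Activity.
Under article 14: Certified Processing (article 3)? no; and Tier VI Disclosure (article 10)? no; and Eligible Activity (article 8)? no. So the processing is not a Chargeable Activity.
Under article 1: the processing is carried out by automated means? no; and the data include special-category information? no; and the recipient is in a country with an adequacy finding? no. So the processing is not a Reportable Use.
Under article 9: the data do not relate to criminal convictions? no; and the processing does not involve systematic monitoring of a public area? no. So the processing is not an Accredited Transfer.
Under article 4: the processing is carried out by automated means? no; and the processing is necessary for the performance of a contract? yes; and the controller is established outside the jurisdiction? no. So the processing is not a Chargeable Transfer.
Under article 15: Reportable Use (article 1)? no; Accredited Transfer (article 9)? no; Chargeable Transfer (article 4)? no — 0 of 3 hold (need ≥2) → not satisfied.
Under article 7: Chargeable Activity (article 14)? no; or a data-protection impact assessment has been completed? no; or Accredited Disclosure (article 15)? no. So the processing is not a Licensed Handling.

No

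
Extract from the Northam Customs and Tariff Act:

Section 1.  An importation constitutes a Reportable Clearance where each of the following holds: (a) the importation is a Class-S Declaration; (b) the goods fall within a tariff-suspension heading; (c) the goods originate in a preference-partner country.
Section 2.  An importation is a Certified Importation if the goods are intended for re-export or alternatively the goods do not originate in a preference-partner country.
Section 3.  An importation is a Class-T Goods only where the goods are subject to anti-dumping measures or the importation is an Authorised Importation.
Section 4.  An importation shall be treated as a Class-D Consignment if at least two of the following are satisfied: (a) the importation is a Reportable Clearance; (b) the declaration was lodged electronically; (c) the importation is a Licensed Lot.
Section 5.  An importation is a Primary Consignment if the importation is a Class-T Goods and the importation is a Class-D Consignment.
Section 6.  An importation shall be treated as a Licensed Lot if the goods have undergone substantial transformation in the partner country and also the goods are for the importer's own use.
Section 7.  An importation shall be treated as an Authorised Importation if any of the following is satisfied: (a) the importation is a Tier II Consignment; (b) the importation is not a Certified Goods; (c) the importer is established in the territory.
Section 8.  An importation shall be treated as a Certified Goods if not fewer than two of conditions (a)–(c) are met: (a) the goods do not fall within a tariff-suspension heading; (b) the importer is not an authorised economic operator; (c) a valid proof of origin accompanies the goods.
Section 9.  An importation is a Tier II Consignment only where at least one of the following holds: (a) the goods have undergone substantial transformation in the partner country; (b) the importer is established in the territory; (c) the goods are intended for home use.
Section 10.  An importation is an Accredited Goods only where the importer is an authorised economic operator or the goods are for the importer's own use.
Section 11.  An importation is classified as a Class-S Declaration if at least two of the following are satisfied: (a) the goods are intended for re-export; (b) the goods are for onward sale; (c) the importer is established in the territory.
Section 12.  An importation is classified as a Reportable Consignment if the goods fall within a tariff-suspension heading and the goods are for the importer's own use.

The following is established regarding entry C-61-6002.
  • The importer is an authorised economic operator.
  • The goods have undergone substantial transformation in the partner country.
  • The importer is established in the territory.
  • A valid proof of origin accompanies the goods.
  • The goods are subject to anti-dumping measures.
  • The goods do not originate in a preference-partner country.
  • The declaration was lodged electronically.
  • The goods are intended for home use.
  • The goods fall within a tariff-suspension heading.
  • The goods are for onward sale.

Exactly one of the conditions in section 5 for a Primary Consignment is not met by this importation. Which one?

Class-D Consignment

Under section 9: the goods have undergone substantial transformation in the partner country? yes; or the importer is established in the territory? yes; or the goods are intended for home use? yes. So the importation is a Tier II Consignment.
Under section 8: the goods do not fall within a tariff-suspension heading? no; the importer is not an authorised economic operator? no; a valid proof of origin accompanies the goods? yes — 1 of 3 hold (need ≥2) → not satisfied.
Under section 7: Tier II Consignment (section 9)? yes; or not a Certified Goods (section 8)? yes; or the importer is established in the territory? yes. So the importation is an Authorised Importation.
Under section 3: the goods are subject to anti-dumping measures? yes; or Authorised Importation (section 7)? yes. So the importation is a Class-T Goods.
Under section 11: the goods are intended for re-export? no; the goods are for onward sale? yes; the importer is established in the territory? yes — 2 of 3 hold (need ≥2) → satisfied.
Under section 1: Class-S Declaration (section 11)? yes; and the goods fall within a tariff-suspension heading? yes; and the goods originate in a preference-partner country? no. So the importation is not a Reportable Clearance.
Under section 6: the goods have undergone substantial transformation in the partner country? yes; and the goods are for the importer's own use? no. So the importation is not a Licensed Lot.
Under section 4: Reportable Clearance (section 1)? no; the declaration was lodged electronically? yes; Licensed Lot (section 6)? no — 1 of 3 hold (need ≥2) → not satisfied.
Under section 5: Class-T Goods (section 3)? yes; and Class-D Consignment (section 4)? no. So the importation is not a Primary Consignment.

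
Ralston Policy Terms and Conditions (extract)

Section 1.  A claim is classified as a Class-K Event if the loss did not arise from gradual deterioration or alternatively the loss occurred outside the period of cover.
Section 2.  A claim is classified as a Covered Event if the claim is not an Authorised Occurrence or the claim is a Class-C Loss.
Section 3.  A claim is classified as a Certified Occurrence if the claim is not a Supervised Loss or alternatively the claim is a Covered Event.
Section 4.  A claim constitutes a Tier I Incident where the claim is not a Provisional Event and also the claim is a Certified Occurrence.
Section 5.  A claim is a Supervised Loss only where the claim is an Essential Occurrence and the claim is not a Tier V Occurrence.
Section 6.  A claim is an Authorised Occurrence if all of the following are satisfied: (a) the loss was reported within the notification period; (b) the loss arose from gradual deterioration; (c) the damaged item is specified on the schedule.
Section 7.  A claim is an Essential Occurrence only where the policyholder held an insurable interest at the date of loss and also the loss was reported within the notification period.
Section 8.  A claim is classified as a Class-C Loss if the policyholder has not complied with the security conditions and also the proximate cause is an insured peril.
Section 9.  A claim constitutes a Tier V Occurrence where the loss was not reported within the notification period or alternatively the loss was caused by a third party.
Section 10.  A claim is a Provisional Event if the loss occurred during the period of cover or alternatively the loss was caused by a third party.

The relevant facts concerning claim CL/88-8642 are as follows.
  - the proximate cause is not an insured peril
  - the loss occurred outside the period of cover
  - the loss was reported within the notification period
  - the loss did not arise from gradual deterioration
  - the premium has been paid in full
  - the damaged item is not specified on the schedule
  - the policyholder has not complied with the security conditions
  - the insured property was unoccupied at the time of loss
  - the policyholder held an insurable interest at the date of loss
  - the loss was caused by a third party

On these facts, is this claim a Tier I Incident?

No

Under section 10: the loss occurred during the period of cover? no; or the loss was caused by a third party? yes. So the claim is a Provisional Event.
Under section 7: the policyholder held an insurable interest at the date of loss? yes; and the loss was reported within the notification period? yes. So the claim is an Essential Occurrence.
Under section 9: the loss was not reported within the notification period? no; or the loss was caused by a third party? yes. So the claim is a Tier V Occurrence.
Under section 5: Essential Occurrence (section 7)? yes; and not a Tier V Occurrence (section 9)? no. So the claim is not a Supervised Loss.
Under section 6: the loss was reported within the notification period? yes; and the loss arose from gradual deterioration? no; and the damaged item is specified on the schedule? no. So the claim is not an Authorised Occurrence.
Under section 8: the policyholder has not complied with the security conditions? yes; and the proximate cause is an insured peril? no. So the claim is not a Class-C Loss.
Under section 2: not an Authorised Occurrence (section 6)? yes; or Class-C Loss (section 8)? no. So the claim is a Covered Event.
Under section 3: not a Supervised Loss (section 5)? yes; or Covered Event (section 2)? yes. So the claim is a Certified Occurrence.
Under section 4: not a Provisional Event (section 10)? no; and Certified Occurrence (section 3)? yes. So the claim is not a Tier I Incident.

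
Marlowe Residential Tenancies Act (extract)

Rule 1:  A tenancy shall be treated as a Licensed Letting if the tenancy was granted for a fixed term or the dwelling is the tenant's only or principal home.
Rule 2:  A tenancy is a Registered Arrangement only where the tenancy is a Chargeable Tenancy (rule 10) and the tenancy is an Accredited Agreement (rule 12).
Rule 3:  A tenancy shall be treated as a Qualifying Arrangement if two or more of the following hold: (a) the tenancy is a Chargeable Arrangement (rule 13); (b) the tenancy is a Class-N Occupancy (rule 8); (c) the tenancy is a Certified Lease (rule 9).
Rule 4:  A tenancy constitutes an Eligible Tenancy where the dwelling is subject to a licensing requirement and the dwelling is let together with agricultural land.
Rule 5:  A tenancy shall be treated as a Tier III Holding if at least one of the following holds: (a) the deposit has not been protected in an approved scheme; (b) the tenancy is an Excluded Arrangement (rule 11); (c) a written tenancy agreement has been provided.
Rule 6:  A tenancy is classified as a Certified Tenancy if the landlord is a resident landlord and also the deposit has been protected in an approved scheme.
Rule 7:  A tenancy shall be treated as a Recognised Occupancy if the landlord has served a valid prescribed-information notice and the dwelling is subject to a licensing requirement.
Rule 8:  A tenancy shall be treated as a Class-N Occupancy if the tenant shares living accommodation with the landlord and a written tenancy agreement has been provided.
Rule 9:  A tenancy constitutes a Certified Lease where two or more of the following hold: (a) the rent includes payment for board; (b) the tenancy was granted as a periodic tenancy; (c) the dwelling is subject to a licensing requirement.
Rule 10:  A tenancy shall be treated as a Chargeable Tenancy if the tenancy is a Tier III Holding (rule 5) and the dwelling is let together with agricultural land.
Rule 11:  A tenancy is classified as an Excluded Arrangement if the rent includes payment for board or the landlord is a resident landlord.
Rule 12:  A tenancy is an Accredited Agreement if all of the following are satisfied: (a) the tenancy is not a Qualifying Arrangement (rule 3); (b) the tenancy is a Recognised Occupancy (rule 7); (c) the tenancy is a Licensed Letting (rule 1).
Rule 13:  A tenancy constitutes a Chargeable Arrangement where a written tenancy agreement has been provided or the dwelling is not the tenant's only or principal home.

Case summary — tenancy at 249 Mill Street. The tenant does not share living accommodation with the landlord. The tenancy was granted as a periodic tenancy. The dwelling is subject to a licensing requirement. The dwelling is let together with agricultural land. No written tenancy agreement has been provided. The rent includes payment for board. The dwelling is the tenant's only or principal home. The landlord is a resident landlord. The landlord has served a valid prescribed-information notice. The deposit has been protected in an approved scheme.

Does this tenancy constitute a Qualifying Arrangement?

Under rule 13: a written tenancy agreement has been provided? no; or the dwelling is not the tenant's only or principal home? no. So the tenancy is not a Chargeable Arrangement.
Under rule 8: the tenant shares living accommodation with the landlord? no; and a written tenancy agreement has been provided? no. So the tenancy is not a Class-N Occupancy.
Under rule 9: the rent includes payment for board? yes; the tenancy was granted as a periodic tenancy? yes; the dwelling is subject to a licensing requirement? yes — 3 of 3 hold (need ≥2) → satisfied.
Under rule 3: Chargeable Arrangement (rule 13)? no; Class-N Occupancy (rule 8)? no; Certified Lease (rule 9)? yes — 1 of 3 hold (need ≥2) → not satisfied.

No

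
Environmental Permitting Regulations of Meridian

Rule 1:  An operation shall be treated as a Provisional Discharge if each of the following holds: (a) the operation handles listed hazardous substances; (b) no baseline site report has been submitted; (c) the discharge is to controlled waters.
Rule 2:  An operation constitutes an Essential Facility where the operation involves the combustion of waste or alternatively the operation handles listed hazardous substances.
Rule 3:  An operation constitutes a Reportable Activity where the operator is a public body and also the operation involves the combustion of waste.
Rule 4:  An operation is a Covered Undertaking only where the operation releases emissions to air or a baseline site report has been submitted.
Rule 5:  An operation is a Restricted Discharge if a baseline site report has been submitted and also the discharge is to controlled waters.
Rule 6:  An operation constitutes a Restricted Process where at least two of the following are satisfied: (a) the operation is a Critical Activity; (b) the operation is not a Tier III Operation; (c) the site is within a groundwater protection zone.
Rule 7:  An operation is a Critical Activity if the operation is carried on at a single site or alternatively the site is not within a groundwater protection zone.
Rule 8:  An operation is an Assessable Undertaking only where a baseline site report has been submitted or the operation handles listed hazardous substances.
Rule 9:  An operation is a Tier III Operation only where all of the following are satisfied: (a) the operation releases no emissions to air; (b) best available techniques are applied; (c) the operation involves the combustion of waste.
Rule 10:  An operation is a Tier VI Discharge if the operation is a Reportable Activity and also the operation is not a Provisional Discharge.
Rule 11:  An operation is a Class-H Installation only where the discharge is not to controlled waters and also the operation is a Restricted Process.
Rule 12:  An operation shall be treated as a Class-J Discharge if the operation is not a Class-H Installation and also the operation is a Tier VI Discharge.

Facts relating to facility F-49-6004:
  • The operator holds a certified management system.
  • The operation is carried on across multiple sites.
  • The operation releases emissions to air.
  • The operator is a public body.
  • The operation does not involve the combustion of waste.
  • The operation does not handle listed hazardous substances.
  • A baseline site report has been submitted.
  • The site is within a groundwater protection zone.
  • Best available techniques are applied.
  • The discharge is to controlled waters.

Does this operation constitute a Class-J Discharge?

rule 7 — Critical Activity: [the operation is carried on at a single site? no] OR [the site is not within a groundwater protection zone? no] → not satisfied.
rule 9 — Tier III Operation: [the operation releases no emissions to air? no] AND [best available techniques are applied? yes] AND [the operation involves the combustion of waste? no] → not satisfied.
rule 6 — Restricted Process: Critical Activity (rule 7)? no; not a Tier III Operation (rule 9)? yes; the site is within a groundwater protection zone? yes — 2 of 3 hold (need ≥2) → satisfied.
rule 11 — Class-H Installation: [the discharge is not to controlled waters? no] AND [Restricted Process (rule 6)? yes] → not satisfied.
rule 3 — Reportable Activity: [the operator is a public body? yes] AND [the operation involves the combustion of waste? no] → not satisfied.
rule 1 — Provisional Discharge: [the operation handles listed hazardous substances? no] AND [no baseline site report has been submitted? no] AND [the discharge is to controlled waters? yes] → not satisfied.
rule 10 — Tier VI Discharge: [Reportable Activity (rule 3)? no] AND [not a Provisional Discharge (rule 1)? yes] → not satisfied.
rule 12 — Class-J Discharge: [not a Class-H Installation (rule 11)? yes] AND [Tier VI Discharge (rule 10)? no] → not satisfied.

No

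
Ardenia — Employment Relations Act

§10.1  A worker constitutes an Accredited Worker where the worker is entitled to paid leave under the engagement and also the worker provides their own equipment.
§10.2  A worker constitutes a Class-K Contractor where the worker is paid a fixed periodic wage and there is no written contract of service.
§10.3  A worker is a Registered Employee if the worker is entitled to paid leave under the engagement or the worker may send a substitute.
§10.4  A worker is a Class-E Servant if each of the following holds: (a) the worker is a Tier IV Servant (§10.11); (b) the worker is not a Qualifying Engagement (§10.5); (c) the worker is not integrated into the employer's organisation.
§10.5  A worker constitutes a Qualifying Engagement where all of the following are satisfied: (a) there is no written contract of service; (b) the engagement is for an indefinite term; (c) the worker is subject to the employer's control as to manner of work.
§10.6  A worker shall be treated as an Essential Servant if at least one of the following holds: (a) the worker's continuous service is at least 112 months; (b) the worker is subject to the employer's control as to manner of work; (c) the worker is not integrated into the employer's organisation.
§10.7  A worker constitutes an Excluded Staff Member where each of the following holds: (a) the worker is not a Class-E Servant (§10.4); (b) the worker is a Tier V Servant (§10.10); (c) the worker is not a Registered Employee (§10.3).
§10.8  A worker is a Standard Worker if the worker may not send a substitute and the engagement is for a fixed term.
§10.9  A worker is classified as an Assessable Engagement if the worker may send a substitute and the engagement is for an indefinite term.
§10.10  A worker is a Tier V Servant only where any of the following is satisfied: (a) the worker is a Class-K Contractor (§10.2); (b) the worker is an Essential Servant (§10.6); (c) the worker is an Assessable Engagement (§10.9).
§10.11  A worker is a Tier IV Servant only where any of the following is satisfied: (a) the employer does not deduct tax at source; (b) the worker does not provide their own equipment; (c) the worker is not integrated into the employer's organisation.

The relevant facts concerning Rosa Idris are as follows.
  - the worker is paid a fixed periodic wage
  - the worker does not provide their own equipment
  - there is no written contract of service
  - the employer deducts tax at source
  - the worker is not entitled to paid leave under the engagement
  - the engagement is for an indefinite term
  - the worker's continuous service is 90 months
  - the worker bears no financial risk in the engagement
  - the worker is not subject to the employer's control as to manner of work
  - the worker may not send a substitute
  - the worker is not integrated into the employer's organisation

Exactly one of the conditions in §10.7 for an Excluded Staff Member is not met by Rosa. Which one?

Under §10.11: the employer does not deduct tax at source? no; or the worker does not provide their own equipment? yes; or the worker is not integrated into the employer's organisation? yes. So the worker is a Tier IV Servant.
Under §10.5: there is no written contract of service? yes; and the engagement is for an indefinite term? yes; and the worker is subject to the employer's control as to manner of work? no. So the worker is not a Qualifying Engagement.
Under §10.4: Tier IV Servant (§10.11)? yes; and not a Qualifying Engagement (§10.5)? yes; and the worker is not integrated into the employer's organisation? yes. So the worker is a Class-E Servant.
Under §10.2: the worker is paid a fixed periodic wage? yes; and there is no written contract of service? yes. So the worker is a Class-K Contractor.
Under §10.6: worker's continuous service: 90 months ≥ 112 months? no; or the worker is subject to the employer's control as to manner of work? no; or the worker is not integrated into the employer's organisation? yes. So the worker is an Essential Servant.
Under §10.9: the worker may send a substitute? no; and the engagement is for an indefinite term? yes. So the worker is not an Assessable Engagement.
Under §10.10: Class-K Contractor (§10.2)? yes; or Essential Servant (§10.6)? yes; or Assessable Engagement (§10.9)? no. So the worker is a Tier V Servant.
Under §10.3: the worker is entitled to paid leave under the engagement? no; or the worker may send a substitute? no. So the worker is not a Registered Employee.
Under §10.7: not a Class-E Servant (§10.4)? no; and Tier V Servant (§10.10)? yes; and not a Registered Employee (§10.3)? yes. So the worker is not an Excluded Staff Member.

Class-E Servant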